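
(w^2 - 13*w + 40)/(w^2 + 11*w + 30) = (w^2 - 13*w + 40)/(w^2 + 11*w + 30)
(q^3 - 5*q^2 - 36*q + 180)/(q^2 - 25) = (q^2 - 36)/(q + 5)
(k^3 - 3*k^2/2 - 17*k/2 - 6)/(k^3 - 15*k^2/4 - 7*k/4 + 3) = 2*(2*k + 3)/(4*k - 3)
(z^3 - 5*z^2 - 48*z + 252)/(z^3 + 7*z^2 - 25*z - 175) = (z^2 - 12*z + 36)/(z^2 - 25)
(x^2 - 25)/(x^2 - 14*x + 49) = (x^2 - 25)/(x^2 - 14*x + 49)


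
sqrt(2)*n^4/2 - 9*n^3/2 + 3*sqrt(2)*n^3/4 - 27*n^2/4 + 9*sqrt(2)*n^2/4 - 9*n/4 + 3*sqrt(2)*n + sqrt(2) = (n + 1/2)*(n - 4*sqrt(2))*(n - sqrt(2)/2)*(sqrt(2)*n/2 + sqrt(2)/2)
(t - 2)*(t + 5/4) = t^2 - 3*t/4 - 5/2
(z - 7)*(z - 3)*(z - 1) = z^3 - 11*z^2 + 31*z - 21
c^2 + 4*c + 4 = (c + 2)^2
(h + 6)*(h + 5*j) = h^2 + 5*h*j + 6*h + 30*j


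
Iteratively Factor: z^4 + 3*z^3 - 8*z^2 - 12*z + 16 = (z + 2)*(z^3 + z^2 - 10*z + 8) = (z + 2)*(z + 4)*(z^2 - 3*z + 2) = (z - 2)*(z + 2)*(z + 4)*(z - 1)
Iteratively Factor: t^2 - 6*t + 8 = (t - 2)*(t - 4)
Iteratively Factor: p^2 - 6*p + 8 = (p - 2)*(p - 4)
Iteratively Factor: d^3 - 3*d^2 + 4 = (d + 1)*(d^2 - 4*d + 4) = (d - 2)*(d + 1)*(d - 2)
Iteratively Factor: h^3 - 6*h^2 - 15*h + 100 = (h + 4)*(h^2 - 10*h + 25) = (h - 5)*(h + 4)*(h - 5)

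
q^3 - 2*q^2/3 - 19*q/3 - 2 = (q - 3)*(q + 1/3)*(q + 2)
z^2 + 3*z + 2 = (z + 1)*(z + 2)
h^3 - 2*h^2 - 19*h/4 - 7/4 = (h - 7/2)*(h + 1/2)*(h + 1)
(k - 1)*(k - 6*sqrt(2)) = k^2 - 6*sqrt(2)*k - k + 6*sqrt(2)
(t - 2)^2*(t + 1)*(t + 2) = t^4 - t^3 - 6*t^2 + 4*t + 8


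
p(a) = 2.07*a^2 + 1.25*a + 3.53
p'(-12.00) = -48.43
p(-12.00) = 286.61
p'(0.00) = 1.25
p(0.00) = 3.53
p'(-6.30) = -24.83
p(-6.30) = 77.81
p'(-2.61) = -9.56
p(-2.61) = 14.37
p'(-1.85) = -6.41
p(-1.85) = 8.30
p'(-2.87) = -10.63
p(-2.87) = 16.99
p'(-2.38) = -8.60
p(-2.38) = 12.28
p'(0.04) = 1.42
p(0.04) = 3.58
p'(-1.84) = -6.37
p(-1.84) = 8.24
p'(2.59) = 11.97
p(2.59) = 20.65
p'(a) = 4.14*a + 1.25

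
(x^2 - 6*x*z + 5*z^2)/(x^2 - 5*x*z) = (x - z)/x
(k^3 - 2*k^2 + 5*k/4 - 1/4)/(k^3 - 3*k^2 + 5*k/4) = (2*k^2 - 3*k + 1)/(k*(2*k - 5))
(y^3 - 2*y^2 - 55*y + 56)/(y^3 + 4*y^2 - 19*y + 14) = (y - 8)/(y - 2)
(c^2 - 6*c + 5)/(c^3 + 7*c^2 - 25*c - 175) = (c - 1)/(c^2 + 12*c + 35)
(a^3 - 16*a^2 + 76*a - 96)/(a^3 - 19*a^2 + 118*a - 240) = (a - 2)/(a - 5)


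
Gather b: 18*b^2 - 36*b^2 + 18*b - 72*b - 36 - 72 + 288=-18*b^2 - 54*b + 180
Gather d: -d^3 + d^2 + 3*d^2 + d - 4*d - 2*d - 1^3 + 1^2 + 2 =-d^3 + 4*d^2 - 5*d + 2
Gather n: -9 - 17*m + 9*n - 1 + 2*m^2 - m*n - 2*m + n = 2*m^2 - 19*m + n*(10 - m) - 10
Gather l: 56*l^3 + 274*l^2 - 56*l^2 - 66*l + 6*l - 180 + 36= 56*l^3 + 218*l^2 - 60*l - 144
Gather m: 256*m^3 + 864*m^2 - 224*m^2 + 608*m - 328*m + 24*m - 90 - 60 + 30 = 256*m^3 + 640*m^2 + 304*m - 120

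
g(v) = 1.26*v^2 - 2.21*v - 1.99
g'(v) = 2.52*v - 2.21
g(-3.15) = 17.47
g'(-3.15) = -10.15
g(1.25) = -2.78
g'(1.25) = 0.94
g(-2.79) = 13.98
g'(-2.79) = -9.24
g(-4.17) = 29.14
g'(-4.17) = -12.72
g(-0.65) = -0.02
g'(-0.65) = -3.85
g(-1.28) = 2.90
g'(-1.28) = -5.44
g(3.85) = 8.18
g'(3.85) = 7.49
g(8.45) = 69.30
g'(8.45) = 19.08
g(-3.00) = 15.98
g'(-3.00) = -9.77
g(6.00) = 30.11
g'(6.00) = 12.91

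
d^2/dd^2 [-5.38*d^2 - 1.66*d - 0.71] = -10.7600000000000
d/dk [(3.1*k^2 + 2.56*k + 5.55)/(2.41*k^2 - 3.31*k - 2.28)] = (-16.4306*k^2 - 40.887*k + 12.5337)/(5.8081*k^4 - 15.9542*k^3 - 0.0334999999999983*k^2 + 15.0936*k + 5.1984)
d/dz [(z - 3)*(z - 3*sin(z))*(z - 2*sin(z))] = (3 - z)*(z - 3*sin(z))*(2*cos(z) - 1) + (3 - z)*(z - 2*sin(z))*(3*cos(z) - 1) + (z - 3*sin(z))*(z - 2*sin(z))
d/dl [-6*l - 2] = -6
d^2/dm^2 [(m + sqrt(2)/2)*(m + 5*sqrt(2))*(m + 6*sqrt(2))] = 6*m + 23*sqrt(2)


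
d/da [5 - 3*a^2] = -6*a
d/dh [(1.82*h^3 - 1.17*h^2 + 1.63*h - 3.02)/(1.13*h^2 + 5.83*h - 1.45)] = (2.0566*h^4 + 21.2212*h^3 - 16.58*h^2 + 10.2182*h + 15.2431)/(1.2769*h^4 + 13.1758*h^3 + 30.7119*h^2 - 16.907*h + 2.1025)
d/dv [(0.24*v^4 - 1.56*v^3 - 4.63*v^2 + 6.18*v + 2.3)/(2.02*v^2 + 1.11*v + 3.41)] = (0.9696*v^5 - 2.352*v^4 - 0.189599999999999*v^3 - 33.5817*v^2 - 40.8686*v + 18.5208)/(4.0804*v^4 + 4.4844*v^3 + 15.0085*v^2 + 7.5702*v + 11.6281)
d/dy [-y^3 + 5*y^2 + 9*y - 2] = -3*y^2 + 10*y + 9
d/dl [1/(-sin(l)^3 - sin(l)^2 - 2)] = (3*sin(l) + 2)*sin(l)*cos(l)/(sin(l)^3 + sin(l)^2 + 2)^2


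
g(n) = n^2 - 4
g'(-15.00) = -30.00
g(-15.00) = 221.00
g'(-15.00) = -30.00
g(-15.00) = 221.00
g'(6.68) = 13.36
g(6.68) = 40.62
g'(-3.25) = -6.50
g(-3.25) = 6.56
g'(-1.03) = -2.06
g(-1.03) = -2.94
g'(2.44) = 4.88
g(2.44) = 1.95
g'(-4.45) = -8.90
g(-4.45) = 15.80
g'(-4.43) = -8.86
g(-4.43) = 15.62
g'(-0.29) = -0.58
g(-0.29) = -3.92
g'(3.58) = 7.16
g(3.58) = 8.82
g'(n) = 2*n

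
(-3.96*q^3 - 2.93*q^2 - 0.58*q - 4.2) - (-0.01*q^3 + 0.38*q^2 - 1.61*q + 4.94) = -3.95*q^3 - 3.31*q^2 + 1.03*q - 9.14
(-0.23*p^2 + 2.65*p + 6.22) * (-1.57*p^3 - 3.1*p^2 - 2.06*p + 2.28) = 0.3611*p^5 - 3.4475*p^4 - 17.5066*p^3 - 25.2654*p^2 - 6.7712*p + 14.1816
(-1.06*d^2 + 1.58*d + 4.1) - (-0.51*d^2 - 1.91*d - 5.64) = -0.55*d^2 + 3.49*d + 9.74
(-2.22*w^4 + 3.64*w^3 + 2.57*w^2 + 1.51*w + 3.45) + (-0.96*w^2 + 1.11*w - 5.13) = -2.22*w^4 + 3.64*w^3 + 1.61*w^2 + 2.62*w - 1.68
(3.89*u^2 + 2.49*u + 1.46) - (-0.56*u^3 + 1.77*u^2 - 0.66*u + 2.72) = 0.56*u^3 + 2.12*u^2 + 3.15*u - 1.26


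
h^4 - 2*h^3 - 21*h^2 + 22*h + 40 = (h - 5)*(h - 2)*(h + 1)*(h + 4)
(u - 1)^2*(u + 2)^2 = u^4 + 2*u^3 - 3*u^2 - 4*u + 4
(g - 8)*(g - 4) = g^2 - 12*g + 32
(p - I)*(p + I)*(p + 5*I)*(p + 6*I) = p^4 + 11*I*p^3 - 29*p^2 + 11*I*p - 30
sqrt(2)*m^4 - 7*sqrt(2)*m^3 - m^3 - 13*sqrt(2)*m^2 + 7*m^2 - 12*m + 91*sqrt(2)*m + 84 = (m - 7)*(m - 3*sqrt(2))*(m + 2*sqrt(2))*(sqrt(2)*m + 1)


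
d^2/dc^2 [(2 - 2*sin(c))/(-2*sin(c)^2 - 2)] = (-9*sin(c)^5 + 4*sin(c)^4 - 10*sin(c)^2 + 4*sin(c) - 9*sin(3*c)/2 + sin(5*c)/2 + 2)/(sin(c)^2 + 1)^3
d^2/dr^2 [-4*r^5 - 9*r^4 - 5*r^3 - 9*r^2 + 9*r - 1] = -80*r^3 - 108*r^2 - 30*r - 18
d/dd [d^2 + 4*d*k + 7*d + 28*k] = 2*d + 4*k + 7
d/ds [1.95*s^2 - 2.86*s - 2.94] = 3.9*s - 2.86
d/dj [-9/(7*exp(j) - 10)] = 63*exp(j)/(7*exp(j) - 10)^2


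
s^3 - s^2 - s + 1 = (s - 1)^2*(s + 1)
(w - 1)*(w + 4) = w^2 + 3*w - 4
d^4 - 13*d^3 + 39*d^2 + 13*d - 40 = (d - 8)*(d - 5)*(d - 1)*(d + 1)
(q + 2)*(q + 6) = q^2 + 8*q + 12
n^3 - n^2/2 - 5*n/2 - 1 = (n - 2)*(n + 1/2)*(n + 1)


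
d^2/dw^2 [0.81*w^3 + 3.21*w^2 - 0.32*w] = 4.86*w + 6.42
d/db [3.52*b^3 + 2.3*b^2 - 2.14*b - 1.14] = 10.56*b^2 + 4.6*b - 2.14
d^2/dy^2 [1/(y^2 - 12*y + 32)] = 2*(-y^2 + 12*y + 4*(y - 6)^2 - 32)/(y^2 - 12*y + 32)^3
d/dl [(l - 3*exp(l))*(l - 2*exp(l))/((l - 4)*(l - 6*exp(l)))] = (-(l - 4)*(l - 6*exp(l))*((l - 3*exp(l))*(2*exp(l) - 1) + (l - 2*exp(l))*(3*exp(l) - 1)) + (l - 4)*(l - 3*exp(l))*(l - 2*exp(l))*(6*exp(l) - 1) - (l - 6*exp(l))*(l - 3*exp(l))*(l - 2*exp(l)))/((l - 4)^2*(l - 6*exp(l))^2)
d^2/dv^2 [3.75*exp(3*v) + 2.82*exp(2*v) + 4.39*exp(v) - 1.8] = (33.75*exp(2*v) + 11.28*exp(v) + 4.39)*exp(v)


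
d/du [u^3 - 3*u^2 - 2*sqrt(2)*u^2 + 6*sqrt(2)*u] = 3*u^2 - 6*u - 4*sqrt(2)*u + 6*sqrt(2)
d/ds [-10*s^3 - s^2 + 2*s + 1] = -30*s^2 - 2*s + 2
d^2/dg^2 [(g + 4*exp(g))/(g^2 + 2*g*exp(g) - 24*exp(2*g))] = 2*(4*(g + 4*exp(g))*(g*exp(g) + g - 24*exp(2*g) + exp(g))^2 - ((g + 4*exp(g))*(g*exp(g) - 48*exp(2*g) + 2*exp(g) + 1) + 2*(4*exp(g) + 1)*(g*exp(g) + g - 24*exp(2*g) + exp(g)))*(g^2 + 2*g*exp(g) - 24*exp(2*g)) + 2*(g^2 + 2*g*exp(g) - 24*exp(2*g))^2*exp(g))/(g^2 + 2*g*exp(g) - 24*exp(2*g))^3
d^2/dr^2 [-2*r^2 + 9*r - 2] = -4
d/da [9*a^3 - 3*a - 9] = 27*a^2 - 3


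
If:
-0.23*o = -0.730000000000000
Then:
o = 3.17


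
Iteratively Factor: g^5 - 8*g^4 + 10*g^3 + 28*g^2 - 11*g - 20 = (g + 1)*(g^4 - 9*g^3 + 19*g^2 + 9*g - 20) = (g - 5)*(g + 1)*(g^3 - 4*g^2 - g + 4) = (g - 5)*(g - 4)*(g + 1)*(g^2 - 1) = (g - 5)*(g - 4)*(g - 1)*(g + 1)*(g + 1)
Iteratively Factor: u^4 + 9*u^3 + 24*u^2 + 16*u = (u)*(u^3 + 9*u^2 + 24*u + 16) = u*(u + 4)*(u^2 + 5*u + 4) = u*(u + 4)^2*(u + 1)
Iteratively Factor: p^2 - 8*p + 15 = (p - 5)*(p - 3)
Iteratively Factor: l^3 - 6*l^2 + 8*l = (l - 2)*(l^2 - 4*l) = l*(l - 2)*(l - 4)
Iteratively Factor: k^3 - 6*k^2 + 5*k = (k - 1)*(k^2 - 5*k) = (k - 5)*(k - 1)*(k)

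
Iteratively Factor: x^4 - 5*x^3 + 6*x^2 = (x)*(x^3 - 5*x^2 + 6*x) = x^2*(x^2 - 5*x + 6) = x^2*(x - 3)*(x - 2)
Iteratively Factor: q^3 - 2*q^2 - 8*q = (q - 4)*(q^2 + 2*q) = (q - 4)*(q + 2)*(q)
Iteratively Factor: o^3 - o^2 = (o)*(o^2 - o) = o*(o - 1)*(o)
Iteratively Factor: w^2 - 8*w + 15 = (w - 5)*(w - 3)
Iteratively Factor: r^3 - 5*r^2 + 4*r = (r - 4)*(r^2 - r) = (r - 4)*(r - 1)*(r)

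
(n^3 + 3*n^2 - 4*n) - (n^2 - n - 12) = n^3 + 2*n^2 - 3*n + 12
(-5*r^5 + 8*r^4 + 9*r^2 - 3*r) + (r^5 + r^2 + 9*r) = -4*r^5 + 8*r^4 + 10*r^2 + 6*r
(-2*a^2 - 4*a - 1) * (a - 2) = -2*a^3 + 7*a + 2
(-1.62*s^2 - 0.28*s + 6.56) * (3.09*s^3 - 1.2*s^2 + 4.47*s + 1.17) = -5.0058*s^5 + 1.0788*s^4 + 13.365*s^3 - 11.019*s^2 + 28.9956*s + 7.6752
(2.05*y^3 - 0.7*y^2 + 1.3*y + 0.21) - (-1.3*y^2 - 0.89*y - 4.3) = 2.05*y^3 + 0.6*y^2 + 2.19*y + 4.51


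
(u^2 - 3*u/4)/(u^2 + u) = (u - 3/4)/(u + 1)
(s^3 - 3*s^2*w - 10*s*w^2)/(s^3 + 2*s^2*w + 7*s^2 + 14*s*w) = (s - 5*w)/(s + 7)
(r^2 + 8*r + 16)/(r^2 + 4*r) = (r + 4)/r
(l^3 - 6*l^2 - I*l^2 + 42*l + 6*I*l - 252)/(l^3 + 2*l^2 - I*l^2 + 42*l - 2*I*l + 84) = (l - 6)/(l + 2)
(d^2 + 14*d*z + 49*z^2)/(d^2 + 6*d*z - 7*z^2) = (-d - 7*z)/(-d + z)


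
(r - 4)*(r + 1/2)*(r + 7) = r^3 + 7*r^2/2 - 53*r/2 - 14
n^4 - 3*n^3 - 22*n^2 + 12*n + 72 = (n - 6)*(n - 2)*(n + 2)*(n + 3)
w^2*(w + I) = w^3 + I*w^2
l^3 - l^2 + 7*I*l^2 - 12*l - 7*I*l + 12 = (l - 1)*(l + 3*I)*(l + 4*I)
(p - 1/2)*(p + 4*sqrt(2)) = p^2 - p/2 + 4*sqrt(2)*p - 2*sqrt(2)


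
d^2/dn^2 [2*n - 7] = 0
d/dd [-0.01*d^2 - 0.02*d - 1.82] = -0.02*d - 0.02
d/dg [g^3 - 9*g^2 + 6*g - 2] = 3*g^2 - 18*g + 6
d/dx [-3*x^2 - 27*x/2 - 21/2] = -6*x - 27/2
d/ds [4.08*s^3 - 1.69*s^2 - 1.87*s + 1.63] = 12.24*s^2 - 3.38*s - 1.87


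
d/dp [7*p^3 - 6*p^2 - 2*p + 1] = 21*p^2 - 12*p - 2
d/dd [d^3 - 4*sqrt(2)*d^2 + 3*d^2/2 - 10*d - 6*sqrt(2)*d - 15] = 3*d^2 - 8*sqrt(2)*d + 3*d - 10 - 6*sqrt(2)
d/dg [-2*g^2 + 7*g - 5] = 7 - 4*g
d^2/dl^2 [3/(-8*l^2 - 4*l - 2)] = 12*(4*l^2 + 2*l - (4*l + 1)^2 + 1)/(4*l^2 + 2*l + 1)^3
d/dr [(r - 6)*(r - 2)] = 2*r - 8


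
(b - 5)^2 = b^2 - 10*b + 25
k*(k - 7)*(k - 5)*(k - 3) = k^4 - 15*k^3 + 71*k^2 - 105*k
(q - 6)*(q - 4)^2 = q^3 - 14*q^2 + 64*q - 96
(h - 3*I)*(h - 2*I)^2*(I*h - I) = I*h^4 + 7*h^3 - I*h^3 - 7*h^2 - 16*I*h^2 - 12*h + 16*I*h + 12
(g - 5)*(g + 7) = g^2 + 2*g - 35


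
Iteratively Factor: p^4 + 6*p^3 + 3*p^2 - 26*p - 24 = (p + 4)*(p^3 + 2*p^2 - 5*p - 6) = (p - 2)*(p + 4)*(p^2 + 4*p + 3) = (p - 2)*(p + 3)*(p + 4)*(p + 1)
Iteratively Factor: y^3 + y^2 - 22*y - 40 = (y - 5)*(y^2 + 6*y + 8) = (y - 5)*(y + 4)*(y + 2)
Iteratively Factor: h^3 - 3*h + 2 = (h - 1)*(h^2 + h - 2) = (h - 1)*(h + 2)*(h - 1)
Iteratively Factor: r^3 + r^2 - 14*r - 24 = (r + 3)*(r^2 - 2*r - 8) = (r + 2)*(r + 3)*(r - 4)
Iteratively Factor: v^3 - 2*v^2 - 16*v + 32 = (v - 2)*(v^2 - 16) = (v - 2)*(v + 4)*(v - 4)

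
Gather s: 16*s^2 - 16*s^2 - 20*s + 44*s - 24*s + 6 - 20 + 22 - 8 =0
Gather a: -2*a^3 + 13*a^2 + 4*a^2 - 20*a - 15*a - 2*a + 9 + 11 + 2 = -2*a^3 + 17*a^2 - 37*a + 22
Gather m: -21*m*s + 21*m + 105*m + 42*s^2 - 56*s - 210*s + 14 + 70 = m*(126 - 21*s) + 42*s^2 - 266*s + 84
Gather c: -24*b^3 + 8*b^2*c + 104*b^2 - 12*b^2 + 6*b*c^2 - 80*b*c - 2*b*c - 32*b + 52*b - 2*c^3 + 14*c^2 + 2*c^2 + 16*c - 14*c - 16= -24*b^3 + 92*b^2 + 20*b - 2*c^3 + c^2*(6*b + 16) + c*(8*b^2 - 82*b + 2) - 16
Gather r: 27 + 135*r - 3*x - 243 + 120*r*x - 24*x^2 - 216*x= r*(120*x + 135) - 24*x^2 - 219*x - 216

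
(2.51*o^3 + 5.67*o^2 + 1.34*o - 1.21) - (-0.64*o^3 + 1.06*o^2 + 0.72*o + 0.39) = 3.15*o^3 + 4.61*o^2 + 0.62*o - 1.6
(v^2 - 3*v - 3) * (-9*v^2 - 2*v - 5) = -9*v^4 + 25*v^3 + 28*v^2 + 21*v + 15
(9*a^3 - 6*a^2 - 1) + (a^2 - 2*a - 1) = 9*a^3 - 5*a^2 - 2*a - 2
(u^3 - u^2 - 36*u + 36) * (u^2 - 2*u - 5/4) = u^5 - 3*u^4 - 141*u^3/4 + 437*u^2/4 - 27*u - 45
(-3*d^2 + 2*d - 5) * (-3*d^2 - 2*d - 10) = 9*d^4 + 41*d^2 - 10*d + 50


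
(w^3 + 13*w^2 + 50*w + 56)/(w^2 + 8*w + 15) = (w^3 + 13*w^2 + 50*w + 56)/(w^2 + 8*w + 15)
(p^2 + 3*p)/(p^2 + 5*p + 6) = p/(p + 2)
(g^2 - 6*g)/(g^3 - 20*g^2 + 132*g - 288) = g/(g^2 - 14*g + 48)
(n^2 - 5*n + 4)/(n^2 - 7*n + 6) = (n - 4)/(n - 6)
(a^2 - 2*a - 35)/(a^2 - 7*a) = (a + 5)/a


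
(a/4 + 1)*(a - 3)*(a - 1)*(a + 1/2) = a^4/4 + a^3/8 - 13*a^2/4 + 11*a/8 + 3/2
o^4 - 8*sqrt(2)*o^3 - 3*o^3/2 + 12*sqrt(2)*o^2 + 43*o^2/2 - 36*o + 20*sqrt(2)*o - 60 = (o - 5/2)*(o + 1)*(o - 6*sqrt(2))*(o - 2*sqrt(2))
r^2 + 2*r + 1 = (r + 1)^2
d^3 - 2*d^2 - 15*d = d*(d - 5)*(d + 3)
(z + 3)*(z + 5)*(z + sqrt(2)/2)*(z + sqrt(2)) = z^4 + 3*sqrt(2)*z^3/2 + 8*z^3 + 16*z^2 + 12*sqrt(2)*z^2 + 8*z + 45*sqrt(2)*z/2 + 15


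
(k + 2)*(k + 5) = k^2 + 7*k + 10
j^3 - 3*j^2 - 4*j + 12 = (j - 3)*(j - 2)*(j + 2)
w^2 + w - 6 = (w - 2)*(w + 3)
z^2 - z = z*(z - 1)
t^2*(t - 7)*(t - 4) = t^4 - 11*t^3 + 28*t^2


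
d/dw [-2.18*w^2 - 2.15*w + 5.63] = -4.36*w - 2.15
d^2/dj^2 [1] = 0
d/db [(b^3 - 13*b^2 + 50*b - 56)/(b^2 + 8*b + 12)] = (b^4 + 16*b^3 - 118*b^2 - 200*b + 1048)/(b^4 + 16*b^3 + 88*b^2 + 192*b + 144)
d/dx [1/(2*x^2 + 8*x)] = (-x - 2)/(x^2*(x + 4)^2)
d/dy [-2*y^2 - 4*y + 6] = -4*y - 4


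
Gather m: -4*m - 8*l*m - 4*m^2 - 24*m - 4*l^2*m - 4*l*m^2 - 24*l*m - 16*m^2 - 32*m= m^2*(-4*l - 20) + m*(-4*l^2 - 32*l - 60)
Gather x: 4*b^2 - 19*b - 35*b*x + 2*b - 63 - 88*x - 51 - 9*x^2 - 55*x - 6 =4*b^2 - 17*b - 9*x^2 + x*(-35*b - 143) - 120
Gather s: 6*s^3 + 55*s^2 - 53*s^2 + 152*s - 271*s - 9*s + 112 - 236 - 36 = 6*s^3 + 2*s^2 - 128*s - 160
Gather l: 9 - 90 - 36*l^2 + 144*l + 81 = -36*l^2 + 144*l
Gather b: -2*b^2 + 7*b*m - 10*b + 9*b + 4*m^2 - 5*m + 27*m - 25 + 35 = -2*b^2 + b*(7*m - 1) + 4*m^2 + 22*m + 10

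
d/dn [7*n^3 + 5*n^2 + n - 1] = 21*n^2 + 10*n + 1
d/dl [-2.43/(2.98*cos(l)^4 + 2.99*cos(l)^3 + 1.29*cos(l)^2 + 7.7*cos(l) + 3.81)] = -(28.9656*cos(l)^3 + 21.7971*cos(l)^2 + 6.2694*cos(l) + 18.711)*sin(l)/(2.98*cos(l)^4 + 2.99*cos(l)^3 + 1.29*cos(l)^2 + 7.7*cos(l) + 3.81)^2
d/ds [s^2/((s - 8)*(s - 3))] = s*(48 - 11*s)/(s^4 - 22*s^3 + 169*s^2 - 528*s + 576)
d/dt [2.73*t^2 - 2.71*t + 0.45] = 5.46*t - 2.71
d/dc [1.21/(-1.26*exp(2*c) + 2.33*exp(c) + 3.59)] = (3.0492*exp(c) - 2.8193)*exp(c)/(-1.26*exp(2*c) + 2.33*exp(c) + 3.59)^2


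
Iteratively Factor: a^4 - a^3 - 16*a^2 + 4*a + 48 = (a - 4)*(a^3 + 3*a^2 - 4*a - 12) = (a - 4)*(a - 2)*(a^2 + 5*a + 6) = (a - 4)*(a - 2)*(a + 2)*(a + 3)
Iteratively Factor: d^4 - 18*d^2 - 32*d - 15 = (d - 5)*(d^3 + 5*d^2 + 7*d + 3) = (d - 5)*(d + 1)*(d^2 + 4*d + 3) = (d - 5)*(d + 1)*(d + 3)*(d + 1)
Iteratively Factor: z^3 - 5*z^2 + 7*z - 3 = (z - 1)*(z^2 - 4*z + 3) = (z - 1)^2*(z - 3)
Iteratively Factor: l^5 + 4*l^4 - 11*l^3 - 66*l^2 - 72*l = (l)*(l^4 + 4*l^3 - 11*l^2 - 66*l - 72) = l*(l - 4)*(l^3 + 8*l^2 + 21*l + 18) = l*(l - 4)*(l + 3)*(l^2 + 5*l + 6) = l*(l - 4)*(l + 3)^2*(l + 2)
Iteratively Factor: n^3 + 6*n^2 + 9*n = (n + 3)*(n^2 + 3*n) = n*(n + 3)*(n + 3)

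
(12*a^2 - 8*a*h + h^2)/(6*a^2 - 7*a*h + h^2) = (2*a - h)/(a - h)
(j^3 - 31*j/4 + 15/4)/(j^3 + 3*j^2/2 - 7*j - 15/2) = (j - 1/2)/(j + 1)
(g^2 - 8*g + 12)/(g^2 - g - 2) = (g - 6)/(g + 1)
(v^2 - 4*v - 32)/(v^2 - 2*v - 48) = (v + 4)/(v + 6)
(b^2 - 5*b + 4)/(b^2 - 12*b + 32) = (b - 1)/(b - 8)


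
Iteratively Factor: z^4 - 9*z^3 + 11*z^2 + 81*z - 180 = (z - 5)*(z^3 - 4*z^2 - 9*z + 36) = (z - 5)*(z + 3)*(z^2 - 7*z + 12) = (z - 5)*(z - 3)*(z + 3)*(z - 4)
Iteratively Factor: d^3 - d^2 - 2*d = (d - 2)*(d^2 + d) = (d - 2)*(d + 1)*(d)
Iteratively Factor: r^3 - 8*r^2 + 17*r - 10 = (r - 1)*(r^2 - 7*r + 10) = (r - 2)*(r - 1)*(r - 5)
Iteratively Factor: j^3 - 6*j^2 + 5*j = (j - 5)*(j^2 - j) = j*(j - 5)*(j - 1)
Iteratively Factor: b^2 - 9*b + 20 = (b - 5)*(b - 4)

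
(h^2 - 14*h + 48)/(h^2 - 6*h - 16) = (h - 6)/(h + 2)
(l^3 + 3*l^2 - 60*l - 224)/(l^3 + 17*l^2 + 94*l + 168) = (l - 8)/(l + 6)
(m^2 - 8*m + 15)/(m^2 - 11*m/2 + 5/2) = 2*(m - 3)/(2*m - 1)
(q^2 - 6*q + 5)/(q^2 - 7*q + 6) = (q - 5)/(q - 6)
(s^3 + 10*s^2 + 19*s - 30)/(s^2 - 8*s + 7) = (s^2 + 11*s + 30)/(s - 7)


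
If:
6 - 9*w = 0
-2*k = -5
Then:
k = 5/2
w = 2/3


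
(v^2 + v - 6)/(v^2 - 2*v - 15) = (v - 2)/(v - 5)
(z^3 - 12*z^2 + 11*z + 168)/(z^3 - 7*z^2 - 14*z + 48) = (z - 7)/(z - 2)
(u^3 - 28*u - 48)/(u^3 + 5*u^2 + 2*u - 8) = (u - 6)/(u - 1)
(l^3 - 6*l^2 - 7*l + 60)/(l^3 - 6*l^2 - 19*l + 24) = (l^2 - 9*l + 20)/(l^2 - 9*l + 8)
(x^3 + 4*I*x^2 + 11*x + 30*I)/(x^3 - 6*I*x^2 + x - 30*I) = (x + 5*I)/(x - 5*I)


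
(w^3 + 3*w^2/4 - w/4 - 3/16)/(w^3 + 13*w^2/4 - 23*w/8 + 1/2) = (8*w^2 + 10*w + 3)/(2*(4*w^2 + 15*w - 4))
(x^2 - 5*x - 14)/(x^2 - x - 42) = (x + 2)/(x + 6)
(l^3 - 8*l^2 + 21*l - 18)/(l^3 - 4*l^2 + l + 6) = (l - 3)/(l + 1)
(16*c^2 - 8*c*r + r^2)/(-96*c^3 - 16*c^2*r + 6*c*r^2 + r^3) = (-4*c + r)/(24*c^2 + 10*c*r + r^2)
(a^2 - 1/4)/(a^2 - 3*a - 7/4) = (2*a - 1)/(2*a - 7)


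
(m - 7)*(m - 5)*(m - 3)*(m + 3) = m^4 - 12*m^3 + 26*m^2 + 108*m - 315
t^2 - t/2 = t*(t - 1/2)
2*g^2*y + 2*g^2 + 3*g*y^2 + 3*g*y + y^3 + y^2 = (g + y)*(2*g + y)*(y + 1)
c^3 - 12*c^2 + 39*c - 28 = (c - 7)*(c - 4)*(c - 1)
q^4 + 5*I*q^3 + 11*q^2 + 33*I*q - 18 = (q - 3*I)*(q + I)^2*(q + 6*I)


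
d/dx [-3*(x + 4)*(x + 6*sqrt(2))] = -6*x - 18*sqrt(2) - 12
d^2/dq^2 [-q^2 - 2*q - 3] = -2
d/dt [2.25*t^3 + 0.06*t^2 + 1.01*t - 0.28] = 6.75*t^2 + 0.12*t + 1.01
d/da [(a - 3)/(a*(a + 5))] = (-a^2 + 6*a + 15)/(a^2*(a^2 + 10*a + 25))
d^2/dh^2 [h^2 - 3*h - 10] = 2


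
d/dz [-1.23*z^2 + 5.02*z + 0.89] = 5.02 - 2.46*z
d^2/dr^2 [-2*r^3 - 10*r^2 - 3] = -12*r - 20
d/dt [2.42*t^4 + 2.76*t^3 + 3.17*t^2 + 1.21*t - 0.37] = 9.68*t^3 + 8.28*t^2 + 6.34*t + 1.21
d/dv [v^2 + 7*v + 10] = 2*v + 7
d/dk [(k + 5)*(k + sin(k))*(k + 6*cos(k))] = -(k + 5)*(k + sin(k))*(6*sin(k) - 1) + (k + 5)*(k + 6*cos(k))*(cos(k) + 1) + (k + sin(k))*(k + 6*cos(k))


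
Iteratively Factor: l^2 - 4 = (l - 2)*(l + 2)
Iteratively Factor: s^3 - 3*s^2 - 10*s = (s - 5)*(s^2 + 2*s) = s*(s - 5)*(s + 2)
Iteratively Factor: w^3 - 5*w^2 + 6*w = (w)*(w^2 - 5*w + 6) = w*(w - 2)*(w - 3)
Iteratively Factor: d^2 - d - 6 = (d - 3)*(d + 2)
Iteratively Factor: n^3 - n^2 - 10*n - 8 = (n + 2)*(n^2 - 3*n - 4) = (n - 4)*(n + 2)*(n + 1)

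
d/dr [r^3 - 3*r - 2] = 3*r^2 - 3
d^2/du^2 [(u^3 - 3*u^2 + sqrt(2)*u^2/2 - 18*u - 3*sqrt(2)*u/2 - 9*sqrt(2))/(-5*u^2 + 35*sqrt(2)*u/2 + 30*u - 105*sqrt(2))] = 32*(-7 - 3*sqrt(2))/(5*(4*u^3 - 42*sqrt(2)*u^2 + 294*u - 343*sqrt(2)))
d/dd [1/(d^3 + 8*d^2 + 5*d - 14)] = (-3*d^2 - 16*d - 5)/(d^3 + 8*d^2 + 5*d - 14)^2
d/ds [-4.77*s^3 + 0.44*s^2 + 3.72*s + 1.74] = -14.31*s^2 + 0.88*s + 3.72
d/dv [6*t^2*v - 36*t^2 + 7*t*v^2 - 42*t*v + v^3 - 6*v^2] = 6*t^2 + 14*t*v - 42*t + 3*v^2 - 12*v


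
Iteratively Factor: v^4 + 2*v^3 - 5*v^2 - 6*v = (v)*(v^3 + 2*v^2 - 5*v - 6) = v*(v + 3)*(v^2 - v - 2) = v*(v - 2)*(v + 3)*(v + 1)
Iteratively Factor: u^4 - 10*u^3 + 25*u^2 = (u)*(u^3 - 10*u^2 + 25*u) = u*(u - 5)*(u^2 - 5*u) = u^2*(u - 5)*(u - 5)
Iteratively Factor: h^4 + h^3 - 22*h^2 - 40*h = (h - 5)*(h^3 + 6*h^2 + 8*h) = h*(h - 5)*(h^2 + 6*h + 8) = h*(h - 5)*(h + 4)*(h + 2)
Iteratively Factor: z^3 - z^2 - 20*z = (z - 5)*(z^2 + 4*z) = z*(z - 5)*(z + 4)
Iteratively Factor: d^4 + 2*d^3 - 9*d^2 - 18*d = (d + 2)*(d^3 - 9*d) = d*(d + 2)*(d^2 - 9) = d*(d + 2)*(d + 3)*(d - 3)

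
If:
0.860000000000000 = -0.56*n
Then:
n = -1.54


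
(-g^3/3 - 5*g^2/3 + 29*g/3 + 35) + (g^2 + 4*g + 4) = -g^3/3 - 2*g^2/3 + 41*g/3 + 39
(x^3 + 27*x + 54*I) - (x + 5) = x^3 + 26*x - 5 + 54*I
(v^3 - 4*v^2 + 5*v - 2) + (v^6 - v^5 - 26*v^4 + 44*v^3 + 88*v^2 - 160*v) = v^6 - v^5 - 26*v^4 + 45*v^3 + 84*v^2 - 155*v - 2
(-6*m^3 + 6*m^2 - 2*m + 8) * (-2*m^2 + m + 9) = 12*m^5 - 18*m^4 - 44*m^3 + 36*m^2 - 10*m + 72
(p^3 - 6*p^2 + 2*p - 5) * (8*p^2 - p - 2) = 8*p^5 - 49*p^4 + 20*p^3 - 30*p^2 + p + 10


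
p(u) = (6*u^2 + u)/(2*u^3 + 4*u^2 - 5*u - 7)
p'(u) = (12*u + 1)/(2*u^3 + 4*u^2 - 5*u - 7) + (6*u^2 + u)*(-6*u^2 - 8*u + 5)/(2*u^3 + 4*u^2 - 5*u - 7)^2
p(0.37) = -0.15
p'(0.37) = -0.64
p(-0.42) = -0.15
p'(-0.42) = 1.18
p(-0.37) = -0.10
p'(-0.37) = 0.88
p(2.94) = 0.86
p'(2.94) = -0.38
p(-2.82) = -7.56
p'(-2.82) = -20.10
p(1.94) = 1.89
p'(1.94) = -2.96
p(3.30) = 0.75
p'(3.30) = -0.26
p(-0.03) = 0.00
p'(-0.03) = -0.10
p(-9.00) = -0.44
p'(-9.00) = -0.06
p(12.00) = 0.22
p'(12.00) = -0.02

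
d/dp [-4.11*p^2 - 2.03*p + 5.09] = -8.22*p - 2.03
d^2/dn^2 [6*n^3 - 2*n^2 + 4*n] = 36*n - 4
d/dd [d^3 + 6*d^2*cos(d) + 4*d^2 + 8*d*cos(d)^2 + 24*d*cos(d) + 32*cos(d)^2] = -6*d^2*sin(d) + 3*d^2 - 24*d*sin(d) - 8*d*sin(2*d) + 12*d*cos(d) + 8*d - 32*sin(2*d) + 8*cos(d)^2 + 24*cos(d)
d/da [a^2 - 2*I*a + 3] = 2*a - 2*I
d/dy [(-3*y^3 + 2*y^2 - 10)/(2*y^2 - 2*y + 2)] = (y*(4 - 9*y)*(y^2 - y + 1) + (2*y - 1)*(3*y^3 - 2*y^2 + 10))/(2*(y^2 - y + 1)^2)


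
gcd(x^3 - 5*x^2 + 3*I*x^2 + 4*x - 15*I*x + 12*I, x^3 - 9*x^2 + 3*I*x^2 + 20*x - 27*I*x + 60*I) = x^2 + x*(-4 + 3*I) - 12*I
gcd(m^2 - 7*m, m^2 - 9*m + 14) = m - 7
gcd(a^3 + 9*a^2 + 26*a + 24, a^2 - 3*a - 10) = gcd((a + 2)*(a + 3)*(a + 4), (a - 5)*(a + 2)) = a + 2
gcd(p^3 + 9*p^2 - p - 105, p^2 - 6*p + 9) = p - 3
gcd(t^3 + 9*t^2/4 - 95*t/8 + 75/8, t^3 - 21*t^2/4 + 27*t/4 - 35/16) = t - 5/4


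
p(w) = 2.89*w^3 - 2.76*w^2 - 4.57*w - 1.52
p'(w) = 8.67*w^2 - 5.52*w - 4.57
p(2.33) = 9.40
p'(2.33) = 29.64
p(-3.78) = -179.77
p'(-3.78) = 140.18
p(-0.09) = -1.13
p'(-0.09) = -4.00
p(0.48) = -4.03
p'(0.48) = -5.22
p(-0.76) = -0.91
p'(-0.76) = 4.63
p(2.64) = 20.35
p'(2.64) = 41.28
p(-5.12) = -438.36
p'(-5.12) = 250.97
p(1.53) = -4.62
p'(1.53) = 7.28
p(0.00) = -1.52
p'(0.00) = -4.57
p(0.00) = -1.52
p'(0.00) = -4.57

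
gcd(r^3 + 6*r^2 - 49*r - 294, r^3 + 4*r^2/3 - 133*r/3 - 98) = r^2 - r - 42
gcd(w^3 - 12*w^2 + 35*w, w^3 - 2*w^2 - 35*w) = w^2 - 7*w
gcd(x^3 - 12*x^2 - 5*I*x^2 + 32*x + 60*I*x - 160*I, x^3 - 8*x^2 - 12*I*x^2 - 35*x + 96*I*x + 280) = x^2 + x*(-8 - 5*I) + 40*I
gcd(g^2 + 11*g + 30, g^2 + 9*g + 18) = g + 6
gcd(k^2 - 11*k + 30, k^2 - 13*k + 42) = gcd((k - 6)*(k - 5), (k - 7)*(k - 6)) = k - 6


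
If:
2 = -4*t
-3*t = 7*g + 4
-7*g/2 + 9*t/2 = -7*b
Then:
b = 1/7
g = -5/14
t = -1/2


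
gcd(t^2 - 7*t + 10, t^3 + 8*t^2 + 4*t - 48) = t - 2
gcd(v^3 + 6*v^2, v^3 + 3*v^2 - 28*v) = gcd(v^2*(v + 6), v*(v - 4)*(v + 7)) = v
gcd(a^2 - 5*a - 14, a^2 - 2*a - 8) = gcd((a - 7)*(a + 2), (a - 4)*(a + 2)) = a + 2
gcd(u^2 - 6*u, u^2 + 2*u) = u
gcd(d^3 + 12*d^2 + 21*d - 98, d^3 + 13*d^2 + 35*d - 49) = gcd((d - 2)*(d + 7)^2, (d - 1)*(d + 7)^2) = d^2 + 14*d + 49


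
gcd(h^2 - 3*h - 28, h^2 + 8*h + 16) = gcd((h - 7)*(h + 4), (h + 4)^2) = h + 4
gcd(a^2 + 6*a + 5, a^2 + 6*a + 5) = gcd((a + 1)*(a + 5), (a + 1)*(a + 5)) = a^2 + 6*a + 5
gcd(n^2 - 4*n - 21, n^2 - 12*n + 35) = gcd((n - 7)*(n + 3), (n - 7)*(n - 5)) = n - 7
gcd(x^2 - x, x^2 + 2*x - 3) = x - 1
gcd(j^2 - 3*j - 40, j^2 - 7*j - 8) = j - 8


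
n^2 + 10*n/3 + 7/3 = (n + 1)*(n + 7/3)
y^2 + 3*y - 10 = (y - 2)*(y + 5)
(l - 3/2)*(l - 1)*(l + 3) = l^3 + l^2/2 - 6*l + 9/2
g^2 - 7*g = g*(g - 7)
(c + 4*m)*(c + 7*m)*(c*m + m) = c^3*m + 11*c^2*m^2 + c^2*m + 28*c*m^3 + 11*c*m^2 + 28*m^3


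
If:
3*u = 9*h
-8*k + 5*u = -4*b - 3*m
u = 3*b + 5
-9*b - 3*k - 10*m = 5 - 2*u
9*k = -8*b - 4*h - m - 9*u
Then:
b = -20845/15057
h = 4250/15057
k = 2440/15057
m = 1450/1673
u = 4250/5019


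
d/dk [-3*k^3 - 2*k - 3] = -9*k^2 - 2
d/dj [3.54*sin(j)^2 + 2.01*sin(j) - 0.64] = (7.08*sin(j) + 2.01)*cos(j)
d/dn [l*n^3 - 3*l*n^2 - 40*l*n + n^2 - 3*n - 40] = 3*l*n^2 - 6*l*n - 40*l + 2*n - 3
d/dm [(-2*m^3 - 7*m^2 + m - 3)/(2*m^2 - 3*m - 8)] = (-4*m^4 + 12*m^3 + 67*m^2 + 124*m - 17)/(4*m^4 - 12*m^3 - 23*m^2 + 48*m + 64)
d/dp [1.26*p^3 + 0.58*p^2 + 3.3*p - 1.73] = 3.78*p^2 + 1.16*p + 3.3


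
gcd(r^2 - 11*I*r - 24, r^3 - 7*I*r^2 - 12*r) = r - 3*I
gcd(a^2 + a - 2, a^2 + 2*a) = a + 2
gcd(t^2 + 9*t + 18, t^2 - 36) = t + 6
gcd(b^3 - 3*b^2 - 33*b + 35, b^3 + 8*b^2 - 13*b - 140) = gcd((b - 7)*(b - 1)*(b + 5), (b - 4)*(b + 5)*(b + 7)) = b + 5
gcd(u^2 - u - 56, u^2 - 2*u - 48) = u - 8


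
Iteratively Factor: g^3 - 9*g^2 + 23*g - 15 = (g - 5)*(g^2 - 4*g + 3) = (g - 5)*(g - 1)*(g - 3)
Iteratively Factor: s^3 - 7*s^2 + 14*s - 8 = (s - 4)*(s^2 - 3*s + 2) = (s - 4)*(s - 2)*(s - 1)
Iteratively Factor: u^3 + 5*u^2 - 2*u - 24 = (u - 2)*(u^2 + 7*u + 12) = (u - 2)*(u + 3)*(u + 4)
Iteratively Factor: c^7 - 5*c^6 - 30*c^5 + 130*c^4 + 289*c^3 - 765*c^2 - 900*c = (c + 3)*(c^6 - 8*c^5 - 6*c^4 + 148*c^3 - 155*c^2 - 300*c) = (c - 5)*(c + 3)*(c^5 - 3*c^4 - 21*c^3 + 43*c^2 + 60*c) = (c - 5)*(c + 3)*(c + 4)*(c^4 - 7*c^3 + 7*c^2 + 15*c) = c*(c - 5)*(c + 3)*(c + 4)*(c^3 - 7*c^2 + 7*c + 15) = c*(c - 5)*(c + 1)*(c + 3)*(c + 4)*(c^2 - 8*c + 15) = c*(c - 5)*(c - 3)*(c + 1)*(c + 3)*(c + 4)*(c - 5)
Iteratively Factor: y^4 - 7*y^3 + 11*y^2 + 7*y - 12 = (y + 1)*(y^3 - 8*y^2 + 19*y - 12) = (y - 3)*(y + 1)*(y^2 - 5*y + 4) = (y - 3)*(y - 1)*(y + 1)*(y - 4)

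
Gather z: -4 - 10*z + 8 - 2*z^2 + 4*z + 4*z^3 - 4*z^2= 4*z^3 - 6*z^2 - 6*z + 4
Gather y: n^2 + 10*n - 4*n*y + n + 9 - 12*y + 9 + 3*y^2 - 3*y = n^2 + 11*n + 3*y^2 + y*(-4*n - 15) + 18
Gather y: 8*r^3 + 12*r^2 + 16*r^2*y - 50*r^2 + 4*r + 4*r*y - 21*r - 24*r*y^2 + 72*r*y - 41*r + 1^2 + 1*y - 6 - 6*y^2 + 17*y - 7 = 8*r^3 - 38*r^2 - 58*r + y^2*(-24*r - 6) + y*(16*r^2 + 76*r + 18) - 12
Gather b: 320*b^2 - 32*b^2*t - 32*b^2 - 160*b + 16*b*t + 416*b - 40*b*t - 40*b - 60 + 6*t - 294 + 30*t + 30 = b^2*(288 - 32*t) + b*(216 - 24*t) + 36*t - 324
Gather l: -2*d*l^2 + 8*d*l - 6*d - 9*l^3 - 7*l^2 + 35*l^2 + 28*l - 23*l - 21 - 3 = -6*d - 9*l^3 + l^2*(28 - 2*d) + l*(8*d + 5) - 24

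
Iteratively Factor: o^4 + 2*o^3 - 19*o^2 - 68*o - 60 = (o + 3)*(o^3 - o^2 - 16*o - 20) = (o + 2)*(o + 3)*(o^2 - 3*o - 10) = (o - 5)*(o + 2)*(o + 3)*(o + 2)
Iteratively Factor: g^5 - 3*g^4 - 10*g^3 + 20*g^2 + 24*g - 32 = (g + 2)*(g^4 - 5*g^3 + 20*g - 16) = (g - 2)*(g + 2)*(g^3 - 3*g^2 - 6*g + 8) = (g - 4)*(g - 2)*(g + 2)*(g^2 + g - 2) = (g - 4)*(g - 2)*(g + 2)^2*(g - 1)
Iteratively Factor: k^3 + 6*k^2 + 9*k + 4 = (k + 1)*(k^2 + 5*k + 4) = (k + 1)^2*(k + 4)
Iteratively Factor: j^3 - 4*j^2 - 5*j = (j)*(j^2 - 4*j - 5) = j*(j - 5)*(j + 1)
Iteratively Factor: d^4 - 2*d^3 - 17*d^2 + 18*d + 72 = (d - 4)*(d^3 + 2*d^2 - 9*d - 18) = (d - 4)*(d + 2)*(d^2 - 9) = (d - 4)*(d + 2)*(d + 3)*(d - 3)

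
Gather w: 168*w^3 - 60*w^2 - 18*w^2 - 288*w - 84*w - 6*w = 168*w^3 - 78*w^2 - 378*w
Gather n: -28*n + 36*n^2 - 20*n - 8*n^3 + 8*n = -8*n^3 + 36*n^2 - 40*n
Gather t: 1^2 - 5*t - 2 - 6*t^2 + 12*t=-6*t^2 + 7*t - 1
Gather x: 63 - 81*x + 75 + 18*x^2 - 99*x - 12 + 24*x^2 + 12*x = 42*x^2 - 168*x + 126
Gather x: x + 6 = x + 6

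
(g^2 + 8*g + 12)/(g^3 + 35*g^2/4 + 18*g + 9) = 4/(4*g + 3)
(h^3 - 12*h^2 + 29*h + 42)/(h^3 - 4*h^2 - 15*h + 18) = (h^2 - 6*h - 7)/(h^2 + 2*h - 3)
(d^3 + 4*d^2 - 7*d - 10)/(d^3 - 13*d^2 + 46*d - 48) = (d^2 + 6*d + 5)/(d^2 - 11*d + 24)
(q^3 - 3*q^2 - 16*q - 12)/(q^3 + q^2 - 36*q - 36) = (q + 2)/(q + 6)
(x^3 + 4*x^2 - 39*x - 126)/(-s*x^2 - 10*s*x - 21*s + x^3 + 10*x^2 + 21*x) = (x - 6)/(-s + x)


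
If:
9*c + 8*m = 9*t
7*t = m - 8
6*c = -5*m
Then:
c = -120/11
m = 144/11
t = 8/11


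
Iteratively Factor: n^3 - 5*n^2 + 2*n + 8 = (n + 1)*(n^2 - 6*n + 8) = (n - 4)*(n + 1)*(n - 2)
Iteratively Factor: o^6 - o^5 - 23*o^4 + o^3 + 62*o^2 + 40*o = (o + 4)*(o^5 - 5*o^4 - 3*o^3 + 13*o^2 + 10*o) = (o - 2)*(o + 4)*(o^4 - 3*o^3 - 9*o^2 - 5*o) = o*(o - 2)*(o + 4)*(o^3 - 3*o^2 - 9*o - 5) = o*(o - 2)*(o + 1)*(o + 4)*(o^2 - 4*o - 5) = o*(o - 5)*(o - 2)*(o + 1)*(o + 4)*(o + 1)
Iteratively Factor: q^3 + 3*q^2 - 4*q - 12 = (q + 3)*(q^2 - 4) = (q - 2)*(q + 3)*(q + 2)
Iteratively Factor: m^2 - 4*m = (m)*(m - 4)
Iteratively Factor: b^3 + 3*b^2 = (b)*(b^2 + 3*b) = b^2*(b + 3)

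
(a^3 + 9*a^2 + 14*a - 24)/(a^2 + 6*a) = a + 3 - 4/a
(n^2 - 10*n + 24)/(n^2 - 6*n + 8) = (n - 6)/(n - 2)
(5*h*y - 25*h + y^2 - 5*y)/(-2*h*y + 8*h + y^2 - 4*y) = (-5*h*y + 25*h - y^2 + 5*y)/(2*h*y - 8*h - y^2 + 4*y)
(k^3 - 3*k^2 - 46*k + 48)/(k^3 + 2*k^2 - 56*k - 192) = (k - 1)/(k + 4)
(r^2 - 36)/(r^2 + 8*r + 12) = (r - 6)/(r + 2)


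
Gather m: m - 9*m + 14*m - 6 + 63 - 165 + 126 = 6*m + 18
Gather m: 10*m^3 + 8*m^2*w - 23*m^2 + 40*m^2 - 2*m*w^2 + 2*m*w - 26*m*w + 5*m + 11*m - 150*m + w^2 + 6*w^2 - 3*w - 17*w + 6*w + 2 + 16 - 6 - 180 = 10*m^3 + m^2*(8*w + 17) + m*(-2*w^2 - 24*w - 134) + 7*w^2 - 14*w - 168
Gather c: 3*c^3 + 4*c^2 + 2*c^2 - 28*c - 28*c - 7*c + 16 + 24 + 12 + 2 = 3*c^3 + 6*c^2 - 63*c + 54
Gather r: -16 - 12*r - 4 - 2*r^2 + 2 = -2*r^2 - 12*r - 18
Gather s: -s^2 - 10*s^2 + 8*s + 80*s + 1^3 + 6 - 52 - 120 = -11*s^2 + 88*s - 165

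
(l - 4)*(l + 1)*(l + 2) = l^3 - l^2 - 10*l - 8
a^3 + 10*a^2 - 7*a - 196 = (a - 4)*(a + 7)^2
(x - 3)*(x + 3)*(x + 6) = x^3 + 6*x^2 - 9*x - 54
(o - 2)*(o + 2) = o^2 - 4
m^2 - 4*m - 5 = (m - 5)*(m + 1)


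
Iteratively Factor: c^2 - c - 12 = (c - 4)*(c + 3)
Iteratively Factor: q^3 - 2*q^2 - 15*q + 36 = (q + 4)*(q^2 - 6*q + 9) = (q - 3)*(q + 4)*(q - 3)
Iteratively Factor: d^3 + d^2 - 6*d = (d)*(d^2 + d - 6) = d*(d - 2)*(d + 3)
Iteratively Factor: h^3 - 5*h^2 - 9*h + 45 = (h - 5)*(h^2 - 9) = (h - 5)*(h + 3)*(h - 3)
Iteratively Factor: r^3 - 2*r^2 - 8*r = (r + 2)*(r^2 - 4*r) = r*(r + 2)*(r - 4)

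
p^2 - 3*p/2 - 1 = (p - 2)*(p + 1/2)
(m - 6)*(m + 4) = m^2 - 2*m - 24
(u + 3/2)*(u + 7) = u^2 + 17*u/2 + 21/2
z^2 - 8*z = z*(z - 8)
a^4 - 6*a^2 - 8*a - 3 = (a - 3)*(a + 1)^3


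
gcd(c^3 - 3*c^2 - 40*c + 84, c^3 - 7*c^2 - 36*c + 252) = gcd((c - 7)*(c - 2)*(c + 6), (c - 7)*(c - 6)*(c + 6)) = c^2 - c - 42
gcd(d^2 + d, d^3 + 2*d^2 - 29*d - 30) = d + 1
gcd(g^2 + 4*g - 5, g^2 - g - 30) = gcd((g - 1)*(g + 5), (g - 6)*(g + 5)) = g + 5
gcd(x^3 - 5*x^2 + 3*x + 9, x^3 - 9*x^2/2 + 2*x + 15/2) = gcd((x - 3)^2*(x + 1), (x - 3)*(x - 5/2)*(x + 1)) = x^2 - 2*x - 3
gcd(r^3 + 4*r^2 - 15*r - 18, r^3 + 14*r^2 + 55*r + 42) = r^2 + 7*r + 6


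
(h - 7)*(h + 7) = h^2 - 49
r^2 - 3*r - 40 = (r - 8)*(r + 5)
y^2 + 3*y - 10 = (y - 2)*(y + 5)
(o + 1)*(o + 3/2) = o^2 + 5*o/2 + 3/2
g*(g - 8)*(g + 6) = g^3 - 2*g^2 - 48*g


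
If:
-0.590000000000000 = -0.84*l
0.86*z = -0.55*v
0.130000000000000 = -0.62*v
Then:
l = 0.70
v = -0.21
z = 0.13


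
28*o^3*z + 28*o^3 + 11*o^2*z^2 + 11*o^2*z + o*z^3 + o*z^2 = (4*o + z)*(7*o + z)*(o*z + o)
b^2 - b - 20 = (b - 5)*(b + 4)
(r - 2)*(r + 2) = r^2 - 4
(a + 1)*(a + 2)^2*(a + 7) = a^4 + 12*a^3 + 43*a^2 + 60*a + 28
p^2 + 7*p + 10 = (p + 2)*(p + 5)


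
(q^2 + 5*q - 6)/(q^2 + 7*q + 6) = (q - 1)/(q + 1)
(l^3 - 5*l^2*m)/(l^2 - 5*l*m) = l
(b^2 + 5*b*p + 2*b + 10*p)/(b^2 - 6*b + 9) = (b^2 + 5*b*p + 2*b + 10*p)/(b^2 - 6*b + 9)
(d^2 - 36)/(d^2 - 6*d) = (d + 6)/d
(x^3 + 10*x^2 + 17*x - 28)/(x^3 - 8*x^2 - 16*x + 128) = (x^2 + 6*x - 7)/(x^2 - 12*x + 32)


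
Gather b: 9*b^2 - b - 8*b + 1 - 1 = 9*b^2 - 9*b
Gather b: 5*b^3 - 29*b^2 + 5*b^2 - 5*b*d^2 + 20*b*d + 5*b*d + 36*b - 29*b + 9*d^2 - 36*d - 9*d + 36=5*b^3 - 24*b^2 + b*(-5*d^2 + 25*d + 7) + 9*d^2 - 45*d + 36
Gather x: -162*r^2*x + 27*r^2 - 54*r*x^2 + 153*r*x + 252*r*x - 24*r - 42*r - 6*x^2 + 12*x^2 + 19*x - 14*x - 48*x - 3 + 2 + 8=27*r^2 - 66*r + x^2*(6 - 54*r) + x*(-162*r^2 + 405*r - 43) + 7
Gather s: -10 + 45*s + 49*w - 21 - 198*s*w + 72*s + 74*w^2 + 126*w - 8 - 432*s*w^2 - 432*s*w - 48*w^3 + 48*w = s*(-432*w^2 - 630*w + 117) - 48*w^3 + 74*w^2 + 223*w - 39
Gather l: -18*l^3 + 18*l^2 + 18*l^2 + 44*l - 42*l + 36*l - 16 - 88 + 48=-18*l^3 + 36*l^2 + 38*l - 56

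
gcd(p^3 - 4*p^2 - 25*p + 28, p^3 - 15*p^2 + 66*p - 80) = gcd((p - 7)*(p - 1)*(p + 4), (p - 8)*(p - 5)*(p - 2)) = 1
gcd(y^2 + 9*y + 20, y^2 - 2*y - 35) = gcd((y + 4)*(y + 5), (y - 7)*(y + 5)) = y + 5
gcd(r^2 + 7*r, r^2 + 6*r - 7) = r + 7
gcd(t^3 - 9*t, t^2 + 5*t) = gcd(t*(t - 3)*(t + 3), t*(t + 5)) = t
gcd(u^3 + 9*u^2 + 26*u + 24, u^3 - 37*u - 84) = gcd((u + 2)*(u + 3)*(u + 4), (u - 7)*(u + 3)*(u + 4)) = u^2 + 7*u + 12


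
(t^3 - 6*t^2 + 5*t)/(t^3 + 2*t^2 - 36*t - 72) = t*(t^2 - 6*t + 5)/(t^3 + 2*t^2 - 36*t - 72)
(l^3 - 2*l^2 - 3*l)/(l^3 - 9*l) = (l + 1)/(l + 3)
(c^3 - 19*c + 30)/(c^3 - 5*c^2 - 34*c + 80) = (c - 3)/(c - 8)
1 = 1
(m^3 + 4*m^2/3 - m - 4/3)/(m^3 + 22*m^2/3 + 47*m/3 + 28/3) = (3*m^2 + m - 4)/(3*m^2 + 19*m + 28)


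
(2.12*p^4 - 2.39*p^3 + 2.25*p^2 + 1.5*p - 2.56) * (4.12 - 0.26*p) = -0.5512*p^5 + 9.3558*p^4 - 10.4318*p^3 + 8.88*p^2 + 6.8456*p - 10.5472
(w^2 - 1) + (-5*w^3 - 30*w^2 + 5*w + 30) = -5*w^3 - 29*w^2 + 5*w + 29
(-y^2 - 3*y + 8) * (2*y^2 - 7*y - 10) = -2*y^4 + y^3 + 47*y^2 - 26*y - 80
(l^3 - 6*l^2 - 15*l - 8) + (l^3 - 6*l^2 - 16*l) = 2*l^3 - 12*l^2 - 31*l - 8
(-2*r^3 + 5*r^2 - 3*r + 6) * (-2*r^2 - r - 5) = 4*r^5 - 8*r^4 + 11*r^3 - 34*r^2 + 9*r - 30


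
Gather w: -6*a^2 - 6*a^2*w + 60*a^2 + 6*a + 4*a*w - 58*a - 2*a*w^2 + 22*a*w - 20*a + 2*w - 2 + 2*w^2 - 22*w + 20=54*a^2 - 72*a + w^2*(2 - 2*a) + w*(-6*a^2 + 26*a - 20) + 18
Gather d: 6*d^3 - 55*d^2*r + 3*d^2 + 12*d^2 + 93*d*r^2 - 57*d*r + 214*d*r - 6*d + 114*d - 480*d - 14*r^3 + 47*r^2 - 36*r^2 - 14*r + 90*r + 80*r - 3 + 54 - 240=6*d^3 + d^2*(15 - 55*r) + d*(93*r^2 + 157*r - 372) - 14*r^3 + 11*r^2 + 156*r - 189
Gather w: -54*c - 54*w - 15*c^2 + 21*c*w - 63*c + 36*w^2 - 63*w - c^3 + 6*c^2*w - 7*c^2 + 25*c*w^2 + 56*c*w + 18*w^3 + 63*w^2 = -c^3 - 22*c^2 - 117*c + 18*w^3 + w^2*(25*c + 99) + w*(6*c^2 + 77*c - 117)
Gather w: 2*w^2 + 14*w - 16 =2*w^2 + 14*w - 16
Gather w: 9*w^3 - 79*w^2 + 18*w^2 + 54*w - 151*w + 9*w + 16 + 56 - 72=9*w^3 - 61*w^2 - 88*w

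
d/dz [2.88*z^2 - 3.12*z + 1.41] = 5.76*z - 3.12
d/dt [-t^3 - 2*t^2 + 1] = t*(-3*t - 4)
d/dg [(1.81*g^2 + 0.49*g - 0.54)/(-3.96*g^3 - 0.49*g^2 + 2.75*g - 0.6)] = (7.1676*g^4 + 3.8808*g^3 - 1.1976*g^2 - 2.7012*g + 1.191)/(15.6816*g^6 + 3.8808*g^5 - 21.5399*g^4 + 2.057*g^3 + 8.1505*g^2 - 3.3*g + 0.36)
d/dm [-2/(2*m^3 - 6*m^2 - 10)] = 3*m*(m - 2)/(-m^3 + 3*m^2 + 5)^2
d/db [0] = 0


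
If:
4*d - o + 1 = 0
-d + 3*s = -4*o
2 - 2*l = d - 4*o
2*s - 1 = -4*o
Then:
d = -1/18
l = 31/12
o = 7/9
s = -19/18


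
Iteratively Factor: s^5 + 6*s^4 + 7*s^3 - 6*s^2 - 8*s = (s + 4)*(s^4 + 2*s^3 - s^2 - 2*s) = (s + 2)*(s + 4)*(s^3 - s) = (s - 1)*(s + 2)*(s + 4)*(s^2 + s) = s*(s - 1)*(s + 2)*(s + 4)*(s + 1)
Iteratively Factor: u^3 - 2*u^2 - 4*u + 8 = (u - 2)*(u^2 - 4) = (u - 2)^2*(u + 2)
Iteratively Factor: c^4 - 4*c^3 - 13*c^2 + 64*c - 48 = (c - 3)*(c^3 - c^2 - 16*c + 16) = (c - 3)*(c + 4)*(c^2 - 5*c + 4) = (c - 3)*(c - 1)*(c + 4)*(c - 4)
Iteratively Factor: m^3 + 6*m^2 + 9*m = (m)*(m^2 + 6*m + 9) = m*(m + 3)*(m + 3)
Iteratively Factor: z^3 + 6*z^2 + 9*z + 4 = (z + 1)*(z^2 + 5*z + 4) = (z + 1)^2*(z + 4)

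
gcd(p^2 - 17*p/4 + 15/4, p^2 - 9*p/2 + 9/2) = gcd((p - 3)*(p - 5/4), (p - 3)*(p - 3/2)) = p - 3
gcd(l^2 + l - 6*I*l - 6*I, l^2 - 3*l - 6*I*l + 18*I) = l - 6*I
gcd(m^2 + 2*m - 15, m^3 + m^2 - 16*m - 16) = 1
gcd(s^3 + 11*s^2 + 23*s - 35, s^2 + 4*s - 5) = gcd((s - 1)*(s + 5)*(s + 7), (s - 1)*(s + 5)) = s^2 + 4*s - 5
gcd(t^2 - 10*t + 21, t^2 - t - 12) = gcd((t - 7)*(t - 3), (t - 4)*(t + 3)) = 1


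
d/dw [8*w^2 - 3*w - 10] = 16*w - 3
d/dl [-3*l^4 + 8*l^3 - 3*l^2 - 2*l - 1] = -12*l^3 + 24*l^2 - 6*l - 2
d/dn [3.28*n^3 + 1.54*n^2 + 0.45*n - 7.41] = 9.84*n^2 + 3.08*n + 0.45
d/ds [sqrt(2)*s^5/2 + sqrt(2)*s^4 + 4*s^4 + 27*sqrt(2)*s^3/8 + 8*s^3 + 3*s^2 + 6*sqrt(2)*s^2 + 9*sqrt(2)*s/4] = 5*sqrt(2)*s^4/2 + 4*sqrt(2)*s^3 + 16*s^3 + 81*sqrt(2)*s^2/8 + 24*s^2 + 6*s + 12*sqrt(2)*s + 9*sqrt(2)/4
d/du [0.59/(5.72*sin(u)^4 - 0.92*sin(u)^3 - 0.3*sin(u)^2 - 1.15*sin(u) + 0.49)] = (-13.4992*sin(u)^3 + 1.6284*sin(u)^2 + 0.354*sin(u) + 0.6785)*cos(u)/(-5.72*sin(u)^4 + 0.92*sin(u)^3 + 0.3*sin(u)^2 + 1.15*sin(u) - 0.49)^2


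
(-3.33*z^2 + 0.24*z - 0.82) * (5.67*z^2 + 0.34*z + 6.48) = -18.8811*z^4 + 0.2286*z^3 - 26.1462*z^2 + 1.2764*z - 5.3136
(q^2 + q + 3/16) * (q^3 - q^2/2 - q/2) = q^5 + q^4/2 - 13*q^3/16 - 19*q^2/32 - 3*q/32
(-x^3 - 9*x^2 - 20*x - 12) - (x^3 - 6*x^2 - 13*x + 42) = -2*x^3 - 3*x^2 - 7*x - 54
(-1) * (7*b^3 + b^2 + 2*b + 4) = -7*b^3 - b^2 - 2*b - 4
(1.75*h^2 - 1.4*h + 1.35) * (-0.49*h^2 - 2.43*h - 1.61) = -0.8575*h^4 - 3.5665*h^3 - 0.077*h^2 - 1.0265*h - 2.1735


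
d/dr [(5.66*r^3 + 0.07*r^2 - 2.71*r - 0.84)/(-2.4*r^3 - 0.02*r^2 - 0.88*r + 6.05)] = (-7.105427357601e-15*r^5 + 0.0548000000000001*r^4 - 22.9696*r^3 + 96.5652*r^2 + 0.8134*r - 17.1347)/(5.76*r^6 + 0.096*r^5 + 4.2244*r^4 - 29.0048*r^3 + 0.5324*r^2 - 10.648*r + 36.6025)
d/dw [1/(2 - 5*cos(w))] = -5*sin(w)/(5*cos(w) - 2)^2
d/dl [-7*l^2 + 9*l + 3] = 9 - 14*l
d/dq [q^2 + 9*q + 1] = 2*q + 9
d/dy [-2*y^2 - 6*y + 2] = -4*y - 6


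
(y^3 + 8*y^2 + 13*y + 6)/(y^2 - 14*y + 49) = (y^3 + 8*y^2 + 13*y + 6)/(y^2 - 14*y + 49)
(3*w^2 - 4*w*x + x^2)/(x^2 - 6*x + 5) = (3*w^2 - 4*w*x + x^2)/(x^2 - 6*x + 5)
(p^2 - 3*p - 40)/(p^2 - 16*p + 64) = (p + 5)/(p - 8)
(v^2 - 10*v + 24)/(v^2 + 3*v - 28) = (v - 6)/(v + 7)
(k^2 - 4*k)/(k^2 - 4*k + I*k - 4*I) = k/(k + I)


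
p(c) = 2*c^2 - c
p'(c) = 4*c - 1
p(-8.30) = 146.08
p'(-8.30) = -34.20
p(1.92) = 5.45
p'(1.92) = 6.68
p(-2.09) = 10.83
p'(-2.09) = -9.36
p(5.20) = 48.88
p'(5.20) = 19.80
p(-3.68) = 30.76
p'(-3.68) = -15.72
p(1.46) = 2.80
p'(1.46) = 4.84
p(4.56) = 37.03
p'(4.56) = 17.24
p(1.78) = 4.56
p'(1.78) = 6.12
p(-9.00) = 171.00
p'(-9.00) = -37.00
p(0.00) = 0.00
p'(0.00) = -1.00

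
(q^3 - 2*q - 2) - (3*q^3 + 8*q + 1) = -2*q^3 - 10*q - 3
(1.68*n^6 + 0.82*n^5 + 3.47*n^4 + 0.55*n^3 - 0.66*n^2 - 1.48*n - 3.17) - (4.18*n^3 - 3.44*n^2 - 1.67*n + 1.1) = 1.68*n^6 + 0.82*n^5 + 3.47*n^4 - 3.63*n^3 + 2.78*n^2 + 0.19*n - 4.27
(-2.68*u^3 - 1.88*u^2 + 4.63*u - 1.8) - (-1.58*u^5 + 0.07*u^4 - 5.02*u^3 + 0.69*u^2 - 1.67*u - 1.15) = 1.58*u^5 - 0.07*u^4 + 2.34*u^3 - 2.57*u^2 + 6.3*u - 0.65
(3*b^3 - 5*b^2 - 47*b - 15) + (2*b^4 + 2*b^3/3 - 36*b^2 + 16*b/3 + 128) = 2*b^4 + 11*b^3/3 - 41*b^2 - 125*b/3 + 113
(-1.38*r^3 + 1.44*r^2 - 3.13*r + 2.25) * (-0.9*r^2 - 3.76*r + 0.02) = 1.242*r^5 + 3.8928*r^4 - 2.625*r^3 + 9.7726*r^2 - 8.5226*r + 0.045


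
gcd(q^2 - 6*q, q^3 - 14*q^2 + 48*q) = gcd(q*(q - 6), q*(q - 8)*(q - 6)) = q^2 - 6*q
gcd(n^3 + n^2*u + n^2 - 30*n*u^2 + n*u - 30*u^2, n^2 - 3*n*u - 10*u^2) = -n + 5*u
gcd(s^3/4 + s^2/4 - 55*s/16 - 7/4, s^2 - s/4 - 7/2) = 1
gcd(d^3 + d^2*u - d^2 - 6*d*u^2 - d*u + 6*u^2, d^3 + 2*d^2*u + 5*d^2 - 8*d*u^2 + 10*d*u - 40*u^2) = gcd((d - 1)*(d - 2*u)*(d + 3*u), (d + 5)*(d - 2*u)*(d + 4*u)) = -d + 2*u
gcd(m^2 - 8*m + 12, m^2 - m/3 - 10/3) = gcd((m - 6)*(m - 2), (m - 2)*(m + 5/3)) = m - 2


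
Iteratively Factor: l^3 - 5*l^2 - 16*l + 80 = (l - 4)*(l^2 - l - 20) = (l - 5)*(l - 4)*(l + 4)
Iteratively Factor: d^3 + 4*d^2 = (d)*(d^2 + 4*d) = d^2*(d + 4)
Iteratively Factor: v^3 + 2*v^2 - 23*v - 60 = (v + 4)*(v^2 - 2*v - 15) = (v + 3)*(v + 4)*(v - 5)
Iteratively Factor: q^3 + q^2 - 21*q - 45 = (q + 3)*(q^2 - 2*q - 15) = (q - 5)*(q + 3)*(q + 3)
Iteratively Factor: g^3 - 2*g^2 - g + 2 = (g + 1)*(g^2 - 3*g + 2) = (g - 2)*(g + 1)*(g - 1)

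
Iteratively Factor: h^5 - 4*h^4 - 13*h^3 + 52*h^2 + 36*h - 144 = (h + 3)*(h^4 - 7*h^3 + 8*h^2 + 28*h - 48) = (h + 2)*(h + 3)*(h^3 - 9*h^2 + 26*h - 24) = (h - 2)*(h + 2)*(h + 3)*(h^2 - 7*h + 12) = (h - 3)*(h - 2)*(h + 2)*(h + 3)*(h - 4)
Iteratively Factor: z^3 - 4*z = (z + 2)*(z^2 - 2*z) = z*(z + 2)*(z - 2)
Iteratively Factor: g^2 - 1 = (g - 1)*(g + 1)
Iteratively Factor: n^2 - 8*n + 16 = (n - 4)*(n - 4)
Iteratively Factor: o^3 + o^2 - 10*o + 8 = (o - 1)*(o^2 + 2*o - 8) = (o - 1)*(o + 4)*(o - 2)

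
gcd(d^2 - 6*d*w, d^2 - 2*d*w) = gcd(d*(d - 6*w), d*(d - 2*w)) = d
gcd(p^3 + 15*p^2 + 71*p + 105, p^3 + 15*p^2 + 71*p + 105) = p^3 + 15*p^2 + 71*p + 105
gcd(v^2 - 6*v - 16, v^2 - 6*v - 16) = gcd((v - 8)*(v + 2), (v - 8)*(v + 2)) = v^2 - 6*v - 16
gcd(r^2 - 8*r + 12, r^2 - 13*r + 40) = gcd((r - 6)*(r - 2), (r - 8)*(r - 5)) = 1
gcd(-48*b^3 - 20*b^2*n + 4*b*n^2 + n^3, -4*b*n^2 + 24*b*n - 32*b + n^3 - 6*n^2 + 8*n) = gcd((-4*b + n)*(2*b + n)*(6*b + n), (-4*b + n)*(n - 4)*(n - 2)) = 4*b - n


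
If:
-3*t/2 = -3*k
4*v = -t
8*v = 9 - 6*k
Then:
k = 9/2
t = 9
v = -9/4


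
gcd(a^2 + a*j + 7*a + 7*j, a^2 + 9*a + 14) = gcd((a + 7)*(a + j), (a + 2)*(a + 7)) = a + 7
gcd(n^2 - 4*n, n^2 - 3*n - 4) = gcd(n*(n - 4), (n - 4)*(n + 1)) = n - 4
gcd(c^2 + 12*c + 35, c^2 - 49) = c + 7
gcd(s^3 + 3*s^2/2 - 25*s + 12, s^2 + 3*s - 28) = s - 4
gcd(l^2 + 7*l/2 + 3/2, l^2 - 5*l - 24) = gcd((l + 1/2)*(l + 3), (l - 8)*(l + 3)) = l + 3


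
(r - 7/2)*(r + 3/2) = r^2 - 2*r - 21/4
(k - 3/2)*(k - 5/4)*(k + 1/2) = k^3 - 9*k^2/4 + k/2 + 15/16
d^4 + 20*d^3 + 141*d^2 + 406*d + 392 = (d + 2)*(d + 4)*(d + 7)^2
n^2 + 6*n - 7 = (n - 1)*(n + 7)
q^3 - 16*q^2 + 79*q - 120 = (q - 8)*(q - 5)*(q - 3)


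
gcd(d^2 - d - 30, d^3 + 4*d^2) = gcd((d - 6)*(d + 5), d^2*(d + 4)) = 1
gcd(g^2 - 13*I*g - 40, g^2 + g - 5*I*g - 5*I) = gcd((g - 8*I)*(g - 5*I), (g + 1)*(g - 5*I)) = g - 5*I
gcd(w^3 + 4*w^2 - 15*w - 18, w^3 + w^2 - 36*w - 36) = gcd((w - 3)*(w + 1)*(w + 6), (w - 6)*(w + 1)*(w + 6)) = w^2 + 7*w + 6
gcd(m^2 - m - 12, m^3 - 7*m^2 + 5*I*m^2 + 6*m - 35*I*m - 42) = 1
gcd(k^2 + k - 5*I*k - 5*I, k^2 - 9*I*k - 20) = k - 5*I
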